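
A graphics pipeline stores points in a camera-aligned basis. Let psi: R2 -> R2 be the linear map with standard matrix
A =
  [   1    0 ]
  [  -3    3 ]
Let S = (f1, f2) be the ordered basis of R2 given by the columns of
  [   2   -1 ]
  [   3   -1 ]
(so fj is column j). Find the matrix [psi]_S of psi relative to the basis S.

[[1, 1], [0, 3]]

Let P have columns f1, f2. Then [psi]_S = P^(-1) A P.
Here det P = 1, so P^(-1) is integer; computing A P first and then P^(-1)(A P) gives [[1, 1], [0, 3]].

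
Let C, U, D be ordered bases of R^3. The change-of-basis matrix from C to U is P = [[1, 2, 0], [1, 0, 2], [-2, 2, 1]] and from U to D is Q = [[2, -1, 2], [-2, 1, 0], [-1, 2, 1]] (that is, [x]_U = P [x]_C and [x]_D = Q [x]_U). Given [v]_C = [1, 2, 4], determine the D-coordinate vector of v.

Composing the changes, [v]_D = Q P [v]_C.
Q P = [[-3, 8, 0], [-1, -4, 2], [-1, 0, 5]]; applying this to [1, 2, 4] gives [13, -1, 19].

[13, -1, 19]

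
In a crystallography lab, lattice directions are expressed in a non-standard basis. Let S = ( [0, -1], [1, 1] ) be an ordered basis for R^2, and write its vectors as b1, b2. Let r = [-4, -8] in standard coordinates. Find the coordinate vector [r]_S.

[r]_S is the unique c with M c = r, where M has columns b1, b2.
System: 0c_1 + c_2 = -4, -c_1 + c_2 = -8; solving gives c_1 = 4, c_2 = -4.
Check: 4b1 - 4b2 = [-4, -8].

[4, -4]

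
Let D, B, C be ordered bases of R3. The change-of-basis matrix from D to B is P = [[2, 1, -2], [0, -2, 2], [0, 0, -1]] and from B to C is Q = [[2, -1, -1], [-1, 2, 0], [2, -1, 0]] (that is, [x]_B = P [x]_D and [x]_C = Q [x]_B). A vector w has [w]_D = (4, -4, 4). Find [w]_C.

(-20, 36, -24)

First [w]_B = P [w]_D = (-4, 16, -4).
Then [w]_C = Q [w]_B = (-20, 36, -24).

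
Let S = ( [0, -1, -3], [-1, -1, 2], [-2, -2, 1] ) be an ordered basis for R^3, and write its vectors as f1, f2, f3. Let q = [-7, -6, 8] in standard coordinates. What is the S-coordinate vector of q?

[q]_S is the unique c with M c = q, where M has columns f1, ..., f3.
Solving this 3x3 system gives c = (-1, 1, 3).
Check: -f1 + f2 + 3f3 = [-7, -6, 8].

[-1, 1, 3]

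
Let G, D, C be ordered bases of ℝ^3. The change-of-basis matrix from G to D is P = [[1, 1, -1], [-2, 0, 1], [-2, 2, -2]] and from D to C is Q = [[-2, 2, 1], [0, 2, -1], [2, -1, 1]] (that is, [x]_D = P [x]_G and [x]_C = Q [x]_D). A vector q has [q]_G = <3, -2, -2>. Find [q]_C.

First [q]_D = P [q]_G = <3, -8, -6>.
Then [q]_C = Q [q]_D = <-28, -10, 8>.

<-28, -10, 8>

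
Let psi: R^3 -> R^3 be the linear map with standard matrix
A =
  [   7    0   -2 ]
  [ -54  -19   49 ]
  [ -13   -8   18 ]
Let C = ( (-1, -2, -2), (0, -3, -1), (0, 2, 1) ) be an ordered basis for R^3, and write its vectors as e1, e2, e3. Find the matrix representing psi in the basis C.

[[3, -2, 2], [-2, 0, -3], [-3, 2, 3]]

The j-th column of [psi]_C is [psi(ej)]_C.
psi(e1) = A e1 = (-3, -6, -7) = 3e1 - 2e2 - 3e3, so column 1 is (3, -2, -3).
Repeating for e2, e3 and assembling the columns gives [[3, -2, 2], [-2, 0, -3], [-3, 2, 3]].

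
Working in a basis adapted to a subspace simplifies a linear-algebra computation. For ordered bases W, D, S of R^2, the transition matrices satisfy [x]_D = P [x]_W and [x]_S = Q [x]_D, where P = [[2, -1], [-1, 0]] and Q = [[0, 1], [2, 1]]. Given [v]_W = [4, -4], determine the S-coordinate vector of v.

Composing the changes, [v]_S = Q P [v]_W.
Q P = [[-1, 0], [3, -2]]; applying this to [4, -4] gives [-4, 20].

[-4, 20]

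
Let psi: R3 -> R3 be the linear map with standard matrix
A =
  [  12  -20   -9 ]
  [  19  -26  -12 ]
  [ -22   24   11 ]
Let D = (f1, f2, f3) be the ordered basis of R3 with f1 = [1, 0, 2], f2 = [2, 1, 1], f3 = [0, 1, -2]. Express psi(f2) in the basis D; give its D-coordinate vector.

Column 2 of [psi]_D is the D-coordinate vector of psi(f2).
In standard coordinates psi(f2) = A f2 = [-5, 0, -9].
Converting to D: [-5, 0, -9] = -3f1 - f2 + f3, so the coordinate vector is [-3, -1, 1].

[-3, -1, 1]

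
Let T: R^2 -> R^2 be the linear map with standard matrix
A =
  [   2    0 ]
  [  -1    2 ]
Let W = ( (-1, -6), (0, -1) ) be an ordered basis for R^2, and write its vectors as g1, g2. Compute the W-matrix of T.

Let P have columns g1, g2. Then [T]_W = P^(-1) A P.
Here det P = 1, so P^(-1) is integer; computing A P first and then P^(-1)(A P) gives [[2, 0], [-1, 2]].

[[2, 0], [-1, 2]]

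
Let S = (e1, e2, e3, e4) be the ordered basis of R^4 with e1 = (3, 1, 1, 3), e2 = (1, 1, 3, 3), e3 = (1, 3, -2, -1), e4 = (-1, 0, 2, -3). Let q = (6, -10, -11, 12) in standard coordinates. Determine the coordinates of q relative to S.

(3, -4, -3, -4)

[q]_S is the unique c with M c = q, where M has columns e1, ..., e4.
Gaussian elimination on [M | q] yields c = (3, -4, -3, -4).
Check: 3e1 - 4e2 - 3e3 - 4e4 = (6, -10, -11, 12).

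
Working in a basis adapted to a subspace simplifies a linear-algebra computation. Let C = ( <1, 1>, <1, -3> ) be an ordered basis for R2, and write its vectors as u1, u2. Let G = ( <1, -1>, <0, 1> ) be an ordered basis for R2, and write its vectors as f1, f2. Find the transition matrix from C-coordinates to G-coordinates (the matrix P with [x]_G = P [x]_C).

[[1, 1], [2, -2]]

Column j of P is [uj]_G, since P maps C-coordinates to G-coordinates.
Expressing u1 in G: u1 = f1 + 2f2, so column 1 of P is <1, 2>.
Doing the same for each uj gives P = [[1, 1], [2, -2]].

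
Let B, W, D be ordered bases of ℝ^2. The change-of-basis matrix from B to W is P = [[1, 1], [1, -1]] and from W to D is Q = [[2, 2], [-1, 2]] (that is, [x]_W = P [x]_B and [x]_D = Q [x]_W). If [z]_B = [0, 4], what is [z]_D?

[0, -12]

Composing the changes, [z]_D = Q P [z]_B.
Q P = [[4, 0], [1, -3]]; applying this to [0, 4] gives [0, -12].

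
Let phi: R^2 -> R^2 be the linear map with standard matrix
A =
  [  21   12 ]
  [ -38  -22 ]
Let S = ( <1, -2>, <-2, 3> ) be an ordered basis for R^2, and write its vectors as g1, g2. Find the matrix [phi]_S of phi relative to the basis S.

Let P have columns g1, g2. Then [phi]_S = P^(-1) A P.
Here det P = -1, so P^(-1) is integer; computing A P first and then P^(-1)(A P) gives [[-3, -2], [0, 2]].

[[-3, -2], [0, 2]]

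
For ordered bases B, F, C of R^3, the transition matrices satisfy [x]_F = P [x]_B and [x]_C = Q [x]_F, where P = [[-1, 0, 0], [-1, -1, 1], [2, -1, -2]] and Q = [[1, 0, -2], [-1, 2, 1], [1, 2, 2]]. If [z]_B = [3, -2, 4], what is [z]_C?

[-3, 9, 3]

First [z]_F = P [z]_B = [-3, 3, 0].
Then [z]_C = Q [z]_F = [-3, 9, 3].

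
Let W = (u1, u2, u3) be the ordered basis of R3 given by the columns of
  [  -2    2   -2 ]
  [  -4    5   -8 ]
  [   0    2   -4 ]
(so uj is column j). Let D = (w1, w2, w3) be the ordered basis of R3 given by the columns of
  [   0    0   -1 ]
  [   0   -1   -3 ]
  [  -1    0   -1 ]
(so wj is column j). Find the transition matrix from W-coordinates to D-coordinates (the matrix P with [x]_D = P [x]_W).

Column j of P is [uj]_D, since P maps W-coordinates to D-coordinates.
Expressing u1 in D: u1 = -2w1 - 2w2 + 2w3, so column 1 of P is [-2, -2, 2].
Doing the same for each uj gives P = [[-2, 0, 2], [-2, 1, 2], [2, -2, 2]].

[[-2, 0, 2], [-2, 1, 2], [2, -2, 2]]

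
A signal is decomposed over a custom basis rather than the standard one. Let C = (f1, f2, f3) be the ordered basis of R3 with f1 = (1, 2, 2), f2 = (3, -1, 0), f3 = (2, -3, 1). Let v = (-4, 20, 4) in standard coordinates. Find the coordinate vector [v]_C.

(4, 0, -4)

[v]_C is the unique c with M c = v, where M has columns f1, ..., f3.
Gaussian elimination on [M | v] yields c = (4, 0, -4).
Check: 4f1 + 0·f2 - 4f3 = (-4, 20, 4).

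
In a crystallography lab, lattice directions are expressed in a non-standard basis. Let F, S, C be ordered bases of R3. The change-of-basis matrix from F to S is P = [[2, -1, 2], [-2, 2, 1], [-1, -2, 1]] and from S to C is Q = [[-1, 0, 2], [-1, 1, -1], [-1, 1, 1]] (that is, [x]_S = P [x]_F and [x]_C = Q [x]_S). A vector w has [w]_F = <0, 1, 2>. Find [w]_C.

Composing the changes, [w]_C = Q P [w]_F.
Q P = [[-4, -3, 0], [-3, 5, -2], [-5, 1, 0]]; applying this to <0, 1, 2> gives <-3, 1, 1>.

<-3, 1, 1>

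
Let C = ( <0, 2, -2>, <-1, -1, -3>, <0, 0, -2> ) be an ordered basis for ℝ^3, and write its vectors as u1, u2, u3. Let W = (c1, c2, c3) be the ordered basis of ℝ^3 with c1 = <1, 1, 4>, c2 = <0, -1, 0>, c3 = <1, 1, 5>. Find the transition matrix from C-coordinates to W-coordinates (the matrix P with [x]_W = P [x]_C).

Column j of P is [uj]_W, since P maps C-coordinates to W-coordinates.
Expressing u1 in W: u1 = 2c1 - 2c2 - 2c3, so column 1 of P is <2, -2, -2>.
Doing the same for each uj gives P = [[2, -2, 2], [-2, 0, 0], [-2, 1, -2]].

[[2, -2, 2], [-2, 0, 0], [-2, 1, -2]]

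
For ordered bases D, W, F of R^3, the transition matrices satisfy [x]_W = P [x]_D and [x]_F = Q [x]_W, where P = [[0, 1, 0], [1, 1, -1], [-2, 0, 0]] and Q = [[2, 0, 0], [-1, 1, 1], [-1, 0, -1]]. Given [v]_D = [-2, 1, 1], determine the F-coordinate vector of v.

Composing the changes, [v]_F = Q P [v]_D.
Q P = [[0, 2, 0], [-1, 0, -1], [2, -1, 0]]; applying this to [-2, 1, 1] gives [2, 1, -5].

[2, 1, -5]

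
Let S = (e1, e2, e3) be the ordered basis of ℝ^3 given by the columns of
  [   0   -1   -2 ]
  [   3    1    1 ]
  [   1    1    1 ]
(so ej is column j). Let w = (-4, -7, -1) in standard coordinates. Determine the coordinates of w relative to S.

(-3, 0, 2)

[w]_S is the unique c with M c = w, where M has columns e1, ..., e3.
Row-reducing the augmented matrix [M | w] gives c = (-3, 0, 2).
Check: -3e1 + 0·e2 + 2e3 = (-4, -7, -1).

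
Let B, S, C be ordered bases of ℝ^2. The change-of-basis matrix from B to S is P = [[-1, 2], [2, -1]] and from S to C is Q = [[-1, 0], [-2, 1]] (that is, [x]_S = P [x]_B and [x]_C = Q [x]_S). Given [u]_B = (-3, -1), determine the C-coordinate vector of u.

Composing the changes, [u]_C = Q P [u]_B.
Q P = [[1, -2], [4, -5]]; applying this to (-3, -1) gives (-1, -7).

(-1, -7)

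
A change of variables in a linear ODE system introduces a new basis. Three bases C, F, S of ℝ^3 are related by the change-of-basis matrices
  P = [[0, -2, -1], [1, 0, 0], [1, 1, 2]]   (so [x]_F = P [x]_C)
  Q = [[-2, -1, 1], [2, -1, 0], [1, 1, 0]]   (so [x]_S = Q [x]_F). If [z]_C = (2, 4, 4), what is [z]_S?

Composing the changes, [z]_S = Q P [z]_C.
Q P = [[0, 5, 4], [-1, -4, -2], [1, -2, -1]]; applying this to (2, 4, 4) gives (36, -26, -10).

(36, -26, -10)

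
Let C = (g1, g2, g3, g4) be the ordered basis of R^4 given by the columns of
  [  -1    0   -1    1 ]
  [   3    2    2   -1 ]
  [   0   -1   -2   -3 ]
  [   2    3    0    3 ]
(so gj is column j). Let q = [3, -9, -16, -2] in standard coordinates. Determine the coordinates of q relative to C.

[-4, -1, 4, 3]

[q]_C is the unique c with M c = q, where M has columns g1, ..., g4.
Gaussian elimination on [M | q] yields c = (-4, -1, 4, 3).
Check: -4g1 - g2 + 4g3 + 3g4 = [3, -9, -16, -2].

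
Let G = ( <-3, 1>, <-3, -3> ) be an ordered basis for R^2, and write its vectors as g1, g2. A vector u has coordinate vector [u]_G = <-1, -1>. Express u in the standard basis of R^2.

The coordinates say u = -g1 - g2; adding the scaled basis vectors gives <6, 2>.

<6, 2>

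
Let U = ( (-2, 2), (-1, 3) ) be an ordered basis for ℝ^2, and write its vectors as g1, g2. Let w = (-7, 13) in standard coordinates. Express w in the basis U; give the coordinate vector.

We seek scalars with c_1 g1 + c_2 g2 = w; equivalently solve M c = w where the columns of M are g1, g2.
System: -2c_1 - c_2 = -7, 2c_1 + 3c_2 = 13; solving gives c_1 = 2, c_2 = 3.
Check: 2g1 + 3g2 = (-7, 13).

(2, 3)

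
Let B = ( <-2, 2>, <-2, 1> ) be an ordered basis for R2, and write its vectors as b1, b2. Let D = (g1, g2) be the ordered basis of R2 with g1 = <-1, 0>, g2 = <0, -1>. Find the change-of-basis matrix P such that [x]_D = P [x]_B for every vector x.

Column j of P is [bj]_D, since P maps B-coordinates to D-coordinates.
Expressing b1 in D: b1 = 2g1 - 2g2, so column 1 of P is <2, -2>.
Doing the same for each bj gives P = [[2, 2], [-2, -1]].

[[2, 2], [-2, -1]]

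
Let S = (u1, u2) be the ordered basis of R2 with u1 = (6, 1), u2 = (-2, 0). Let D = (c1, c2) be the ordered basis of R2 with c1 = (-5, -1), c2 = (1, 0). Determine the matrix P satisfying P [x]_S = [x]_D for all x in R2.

Column j of P is [uj]_D, since P maps S-coordinates to D-coordinates.
Expressing u1 in D: u1 = -c1 + c2, so column 1 of P is (-1, 1).
Doing the same for each uj gives P = [[-1, 0], [1, -2]].

[[-1, 0], [1, -2]]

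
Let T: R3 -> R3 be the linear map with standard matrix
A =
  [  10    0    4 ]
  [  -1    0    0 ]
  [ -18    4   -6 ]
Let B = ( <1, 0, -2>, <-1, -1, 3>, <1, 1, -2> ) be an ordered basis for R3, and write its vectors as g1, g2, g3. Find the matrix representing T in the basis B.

[[3, 1, 3], [-2, 0, 2], [-3, 1, 1]]

Let P have columns g1, ..., g3. Then [T]_B = P^(-1) A P.
Here det P = -1, so P^(-1) is integer; computing A P first and then P^(-1)(A P) gives [[3, 1, 3], [-2, 0, 2], [-3, 1, 1]].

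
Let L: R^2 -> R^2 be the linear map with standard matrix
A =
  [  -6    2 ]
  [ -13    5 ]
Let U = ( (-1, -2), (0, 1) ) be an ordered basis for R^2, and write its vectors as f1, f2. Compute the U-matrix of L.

Let P have columns f1, f2. Then [L]_U = P^(-1) A P.
Here det P = -1, so P^(-1) is integer; computing A P first and then P^(-1)(A P) gives [[-2, -2], [-1, 1]].

[[-2, -2], [-1, 1]]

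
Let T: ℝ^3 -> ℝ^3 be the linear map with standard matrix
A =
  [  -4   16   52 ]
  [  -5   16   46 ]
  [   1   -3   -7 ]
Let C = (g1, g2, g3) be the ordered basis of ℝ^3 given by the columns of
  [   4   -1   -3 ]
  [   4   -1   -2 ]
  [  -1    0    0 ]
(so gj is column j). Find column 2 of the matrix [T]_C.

Compute T(g2) = A g2 = [-12, -11, 2] in standard coordinates.
Then write this in C-coordinates: solve for y in y_1 g1 + ... + y_3 g3 = [-12, -11, 2].
This gives y = [-2, 1, 1], which is column 2 of [T]_C.

[-2, 1, 1]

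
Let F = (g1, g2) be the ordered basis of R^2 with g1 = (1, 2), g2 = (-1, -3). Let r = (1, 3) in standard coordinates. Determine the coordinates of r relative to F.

(0, -1)

We seek scalars with c_1 g1 + c_2 g2 = r; equivalently solve M c = r where the columns of M are g1, g2.
System: c_1 - c_2 = 1, 2c_1 - 3c_2 = 3; solving gives c_1 = 0, c_2 = -1.
Check: 0·g1 - g2 = (1, 3).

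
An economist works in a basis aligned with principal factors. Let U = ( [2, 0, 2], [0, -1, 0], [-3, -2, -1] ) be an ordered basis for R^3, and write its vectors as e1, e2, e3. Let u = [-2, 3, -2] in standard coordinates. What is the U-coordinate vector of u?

[u]_U is the unique c with M c = u, where M has columns e1, ..., e3.
Row-reducing the augmented matrix [M | u] gives c = (-1, -3, 0).
Check: -e1 - 3e2 + 0·e3 = [-2, 3, -2].

[-1, -3, 0]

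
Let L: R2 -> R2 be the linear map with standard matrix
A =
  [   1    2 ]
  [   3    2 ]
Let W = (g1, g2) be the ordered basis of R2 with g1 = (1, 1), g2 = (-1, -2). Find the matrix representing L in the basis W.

The j-th column of [L]_W is [L(gj)]_W.
L(g1) = A g1 = (3, 5) = g1 - 2g2, so column 1 is (1, -2).
Repeating for g2 and assembling the columns gives [[1, -3], [-2, 2]].

[[1, -3], [-2, 2]]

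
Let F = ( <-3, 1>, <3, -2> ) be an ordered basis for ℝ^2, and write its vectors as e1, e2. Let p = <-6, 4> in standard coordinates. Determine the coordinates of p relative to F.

<0, -2>

[p]_F is the unique c with M c = p, where M has columns e1, e2.
System: -3c_1 + 3c_2 = -6, c_1 - 2c_2 = 4; solving gives c_1 = 0, c_2 = -2.
Check: 0·e1 - 2e2 = <-6, 4>.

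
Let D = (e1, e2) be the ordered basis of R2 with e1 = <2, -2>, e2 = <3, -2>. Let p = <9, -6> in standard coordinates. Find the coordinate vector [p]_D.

Write p = c_1 e1 + c_2 e2 and solve for the c_i.
System: 2c_1 + 3c_2 = 9, -2c_1 - 2c_2 = -6; solving gives c_1 = 0, c_2 = 3.
Check: 0·e1 + 3e2 = <9, -6>.

<0, 3>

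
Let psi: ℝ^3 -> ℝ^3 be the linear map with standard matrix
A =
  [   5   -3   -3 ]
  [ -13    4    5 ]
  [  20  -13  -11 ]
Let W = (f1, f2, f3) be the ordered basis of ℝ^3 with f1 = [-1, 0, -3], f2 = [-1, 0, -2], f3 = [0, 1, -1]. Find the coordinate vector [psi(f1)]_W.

[-3, -1, -2]

Column 1 of [psi]_W is the W-coordinate vector of psi(f1).
In standard coordinates psi(f1) = A f1 = [4, -2, 13].
Converting to W: [4, -2, 13] = -3f1 - f2 - 2f3, so the coordinate vector is [-3, -1, -2].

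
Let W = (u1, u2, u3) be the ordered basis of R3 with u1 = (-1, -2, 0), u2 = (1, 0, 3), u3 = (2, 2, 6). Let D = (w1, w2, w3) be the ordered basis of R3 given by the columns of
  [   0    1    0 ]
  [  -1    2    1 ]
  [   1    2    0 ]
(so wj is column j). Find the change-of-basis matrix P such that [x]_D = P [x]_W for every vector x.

Take x = uj: its W-coordinates are the j-th standard unit vector, so P e_j — column j of P — equals [uj]_D.
u1 = 2w1 - w2 + 2w3, giving column 1 = (2, -1, 2); repeating for each j gives P = [[2, 1, 2], [-1, 1, 2], [2, -1, 0]].

[[2, 1, 2], [-1, 1, 2], [2, -1, 0]]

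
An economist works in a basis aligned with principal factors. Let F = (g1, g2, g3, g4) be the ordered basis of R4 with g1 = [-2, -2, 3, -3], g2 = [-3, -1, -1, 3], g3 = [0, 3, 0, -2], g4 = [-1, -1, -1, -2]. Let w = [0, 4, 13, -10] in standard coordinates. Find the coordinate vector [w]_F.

[3, -1, 2, -3]

Write w = c_1 g1 + ... + c_4 g4 and solve for the c_i.
Gaussian elimination on [M | w] yields c = (3, -1, 2, -3).
Check: 3g1 - g2 + 2g3 - 3g4 = [0, 4, 13, -10].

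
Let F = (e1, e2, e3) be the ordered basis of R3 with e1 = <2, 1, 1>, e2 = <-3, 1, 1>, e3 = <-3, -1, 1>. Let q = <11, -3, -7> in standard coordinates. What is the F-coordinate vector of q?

<-2, -3, -2>

Write q = c_1 e1 + ... + c_3 e3 and solve for the c_i.
Gaussian elimination on [M | q] yields c = (-2, -3, -2).
Check: -2e1 - 3e2 - 2e3 = <11, -3, -7>.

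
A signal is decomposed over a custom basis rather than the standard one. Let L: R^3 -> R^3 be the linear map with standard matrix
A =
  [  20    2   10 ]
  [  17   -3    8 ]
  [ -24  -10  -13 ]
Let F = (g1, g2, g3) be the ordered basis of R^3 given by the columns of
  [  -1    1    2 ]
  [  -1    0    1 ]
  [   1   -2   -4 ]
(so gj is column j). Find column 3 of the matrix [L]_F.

[2, 2, 1]

Column 3 of [L]_F is the F-coordinate vector of L(g3).
In standard coordinates L(g3) = A g3 = [2, -1, -6].
Converting to F: [2, -1, -6] = 2g1 + 2g2 + g3, so the coordinate vector is [2, 2, 1].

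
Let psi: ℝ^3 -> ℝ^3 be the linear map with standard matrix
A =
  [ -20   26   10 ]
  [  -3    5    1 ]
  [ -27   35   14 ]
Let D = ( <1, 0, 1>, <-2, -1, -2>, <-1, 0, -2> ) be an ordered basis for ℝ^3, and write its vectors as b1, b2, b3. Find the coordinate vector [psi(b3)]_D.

Column 3 of [psi]_D is the D-coordinate vector of psi(b3).
In standard coordinates psi(b3) = A b3 = <0, 1, -1>.
Converting to D: <0, 1, -1> = -b1 - b2 + b3, so the coordinate vector is <-1, -1, 1>.

<-1, -1, 1>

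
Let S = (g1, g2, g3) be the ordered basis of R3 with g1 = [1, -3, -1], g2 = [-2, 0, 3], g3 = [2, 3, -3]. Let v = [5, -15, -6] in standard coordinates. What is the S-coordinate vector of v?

[v]_S is the unique c with M c = v, where M has columns g1, ..., g3.
Solving this 3x3 system gives c = (3, -3, -2).
Check: 3g1 - 3g2 - 2g3 = [5, -15, -6].

[3, -3, -2]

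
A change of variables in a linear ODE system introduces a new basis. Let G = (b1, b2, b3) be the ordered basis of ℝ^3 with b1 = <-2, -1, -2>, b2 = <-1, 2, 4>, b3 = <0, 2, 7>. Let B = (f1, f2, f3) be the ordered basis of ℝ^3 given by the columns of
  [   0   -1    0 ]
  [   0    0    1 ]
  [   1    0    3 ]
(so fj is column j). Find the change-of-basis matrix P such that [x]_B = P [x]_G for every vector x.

[[1, -2, 1], [2, 1, 0], [-1, 2, 2]]

Column j of P is [bj]_B, since P maps G-coordinates to B-coordinates.
Expressing b1 in B: b1 = f1 + 2f2 - f3, so column 1 of P is <1, 2, -1>.
Doing the same for each bj gives P = [[1, -2, 1], [2, 1, 0], [-1, 2, 2]].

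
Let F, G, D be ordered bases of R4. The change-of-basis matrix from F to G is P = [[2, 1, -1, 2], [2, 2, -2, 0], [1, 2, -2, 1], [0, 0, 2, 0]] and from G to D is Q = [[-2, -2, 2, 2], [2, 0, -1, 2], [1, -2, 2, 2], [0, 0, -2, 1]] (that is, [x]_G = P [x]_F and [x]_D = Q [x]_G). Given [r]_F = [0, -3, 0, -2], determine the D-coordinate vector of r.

[10, -6, -11, 16]

First [r]_G = P [r]_F = [-7, -6, -8, 0].
Then [r]_D = Q [r]_G = [10, -6, -11, 16].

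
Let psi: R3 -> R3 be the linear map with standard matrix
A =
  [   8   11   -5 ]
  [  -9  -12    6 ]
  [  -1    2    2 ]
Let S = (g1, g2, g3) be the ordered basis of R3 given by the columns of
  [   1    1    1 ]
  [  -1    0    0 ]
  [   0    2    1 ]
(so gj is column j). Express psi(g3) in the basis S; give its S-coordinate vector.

(3, 1, -1)

Column 3 of [psi]_S is the S-coordinate vector of psi(g3).
In standard coordinates psi(g3) = A g3 = (3, -3, 1).
Converting to S: (3, -3, 1) = 3g1 + g2 - g3, so the coordinate vector is (3, 1, -1).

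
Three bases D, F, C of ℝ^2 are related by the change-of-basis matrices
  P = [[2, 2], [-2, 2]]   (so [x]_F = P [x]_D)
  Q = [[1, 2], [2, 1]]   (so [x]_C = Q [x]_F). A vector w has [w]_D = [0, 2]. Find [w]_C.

[12, 12]

First [w]_F = P [w]_D = [4, 4].
Then [w]_C = Q [w]_F = [12, 12].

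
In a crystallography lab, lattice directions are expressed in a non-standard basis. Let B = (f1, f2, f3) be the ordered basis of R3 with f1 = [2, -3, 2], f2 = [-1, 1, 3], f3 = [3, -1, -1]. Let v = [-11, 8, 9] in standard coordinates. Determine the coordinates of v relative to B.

[-1, 3, -2]

Write v = c_1 f1 + ... + c_3 f3 and solve for the c_i.
Gaussian elimination on [M | v] yields c = (-1, 3, -2).
Check: -f1 + 3f2 - 2f3 = [-11, 8, 9].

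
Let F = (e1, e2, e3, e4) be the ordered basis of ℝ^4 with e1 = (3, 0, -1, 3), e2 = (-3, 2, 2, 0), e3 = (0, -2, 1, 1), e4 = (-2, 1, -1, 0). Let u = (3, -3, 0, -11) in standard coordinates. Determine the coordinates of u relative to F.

Write u = c_1 e1 + ... + c_4 e4 and solve for the c_i.
Solving this 4x4 system gives c = (-3, -2, -2, -3).
Check: -3e1 - 2e2 - 2e3 - 3e4 = (3, -3, 0, -11).

(-3, -2, -2, -3)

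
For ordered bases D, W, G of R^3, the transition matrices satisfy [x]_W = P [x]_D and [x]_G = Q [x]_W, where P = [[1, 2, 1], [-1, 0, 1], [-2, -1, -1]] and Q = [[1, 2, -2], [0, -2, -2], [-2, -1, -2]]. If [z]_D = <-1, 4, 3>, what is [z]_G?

<28, 2, -14>

Apply P to get W-coordinates <10, 4, -5>, then Q to get G-coordinates.
The result is [z]_G = <28, 2, -14>.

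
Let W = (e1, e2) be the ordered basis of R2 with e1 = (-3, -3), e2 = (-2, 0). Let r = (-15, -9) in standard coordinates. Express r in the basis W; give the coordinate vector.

Write r = c_1 e1 + c_2 e2 and solve for the c_i.
System: -3c_1 - 2c_2 = -15, -3c_1 + 0c_2 = -9; solving gives c_1 = 3, c_2 = 3.
Check: 3e1 + 3e2 = (-15, -9).

(3, 3)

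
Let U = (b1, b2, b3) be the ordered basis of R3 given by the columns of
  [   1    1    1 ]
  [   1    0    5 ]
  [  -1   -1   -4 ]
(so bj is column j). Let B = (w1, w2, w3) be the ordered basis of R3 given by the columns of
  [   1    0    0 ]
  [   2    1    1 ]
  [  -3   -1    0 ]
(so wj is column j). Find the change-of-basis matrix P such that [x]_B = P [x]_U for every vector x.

Column j of P is [bj]_B, since P maps U-coordinates to B-coordinates.
Expressing b1 in B: b1 = w1 - 2w2 + w3, so column 1 of P is <1, -2, 1>.
Doing the same for each bj gives P = [[1, 1, 1], [-2, -2, 1], [1, 0, 2]].

[[1, 1, 1], [-2, -2, 1], [1, 0, 2]]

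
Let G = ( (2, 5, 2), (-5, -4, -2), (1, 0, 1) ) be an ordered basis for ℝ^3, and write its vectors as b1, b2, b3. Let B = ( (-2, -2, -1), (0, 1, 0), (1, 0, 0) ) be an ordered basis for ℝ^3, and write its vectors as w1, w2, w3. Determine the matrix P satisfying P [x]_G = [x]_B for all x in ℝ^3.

Take x = bj: its G-coordinates are the j-th standard unit vector, so P e_j — column j of P — equals [bj]_B.
b1 = -2w1 + w2 - 2w3, giving column 1 = (-2, 1, -2); repeating for each j gives P = [[-2, 2, -1], [1, 0, -2], [-2, -1, -1]].

[[-2, 2, -1], [1, 0, -2], [-2, -1, -1]]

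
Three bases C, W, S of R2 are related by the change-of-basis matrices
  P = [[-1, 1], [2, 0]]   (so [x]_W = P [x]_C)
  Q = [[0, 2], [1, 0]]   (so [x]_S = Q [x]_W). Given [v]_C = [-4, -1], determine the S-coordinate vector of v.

Composing the changes, [v]_S = Q P [v]_C.
Q P = [[4, 0], [-1, 1]]; applying this to [-4, -1] gives [-16, 3].

[-16, 3]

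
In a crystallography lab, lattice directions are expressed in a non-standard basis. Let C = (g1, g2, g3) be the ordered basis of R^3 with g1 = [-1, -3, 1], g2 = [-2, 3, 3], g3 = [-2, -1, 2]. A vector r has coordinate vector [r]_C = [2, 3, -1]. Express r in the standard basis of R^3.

The coordinates say r = 2g1 + 3g2 - g3; adding the scaled basis vectors gives [-6, 4, 9].

[-6, 4, 9]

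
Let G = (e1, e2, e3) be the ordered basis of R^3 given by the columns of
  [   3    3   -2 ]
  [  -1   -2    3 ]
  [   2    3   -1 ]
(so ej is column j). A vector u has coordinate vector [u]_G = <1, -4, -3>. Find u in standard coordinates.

The coordinates say u = e1 - 4e2 - 3e3; adding the scaled basis vectors gives <-3, -2, -7>.

<-3, -2, -7>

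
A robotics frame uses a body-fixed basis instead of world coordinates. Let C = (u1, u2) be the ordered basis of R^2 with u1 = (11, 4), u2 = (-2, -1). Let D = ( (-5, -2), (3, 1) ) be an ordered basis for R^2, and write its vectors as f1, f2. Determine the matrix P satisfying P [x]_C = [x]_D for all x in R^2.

[[-1, 1], [2, 1]]

Column j of P is [uj]_D, since P maps C-coordinates to D-coordinates.
Expressing u1 in D: u1 = -f1 + 2f2, so column 1 of P is (-1, 2).
Doing the same for each uj gives P = [[-1, 1], [2, 1]].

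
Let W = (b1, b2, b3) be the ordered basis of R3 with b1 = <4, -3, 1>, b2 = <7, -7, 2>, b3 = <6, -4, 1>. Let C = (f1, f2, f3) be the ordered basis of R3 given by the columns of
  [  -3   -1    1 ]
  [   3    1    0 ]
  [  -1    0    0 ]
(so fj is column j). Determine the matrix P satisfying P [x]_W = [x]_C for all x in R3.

[[-1, -2, -1], [0, -1, -1], [1, 0, 2]]

Take x = bj: its W-coordinates are the j-th standard unit vector, so P e_j — column j of P — equals [bj]_C.
b1 = -f1 + 0·f2 + f3, giving column 1 = <-1, 0, 1>; repeating for each j gives P = [[-1, -2, -1], [0, -1, -1], [1, 0, 2]].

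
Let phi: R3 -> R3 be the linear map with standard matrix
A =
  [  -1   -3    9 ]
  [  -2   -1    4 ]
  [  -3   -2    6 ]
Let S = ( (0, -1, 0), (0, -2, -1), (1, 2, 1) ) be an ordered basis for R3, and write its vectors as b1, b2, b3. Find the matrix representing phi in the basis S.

Let P have columns b1, ..., b3. Then [phi]_S = P^(-1) A P.
Here det P = 1, so P^(-1) is integer; computing A P first and then P^(-1)(A P) gives [[3, -2, -2], [1, -1, 3], [3, -3, 2]].

[[3, -2, -2], [1, -1, 3], [3, -3, 2]]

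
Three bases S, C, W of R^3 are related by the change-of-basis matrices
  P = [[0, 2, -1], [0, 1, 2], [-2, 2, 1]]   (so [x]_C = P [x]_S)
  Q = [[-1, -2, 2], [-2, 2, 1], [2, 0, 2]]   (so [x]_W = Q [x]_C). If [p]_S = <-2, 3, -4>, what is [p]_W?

First [p]_C = P [p]_S = <10, -5, 6>.
Then [p]_W = Q [p]_C = <12, -24, 32>.

<12, -24, 32>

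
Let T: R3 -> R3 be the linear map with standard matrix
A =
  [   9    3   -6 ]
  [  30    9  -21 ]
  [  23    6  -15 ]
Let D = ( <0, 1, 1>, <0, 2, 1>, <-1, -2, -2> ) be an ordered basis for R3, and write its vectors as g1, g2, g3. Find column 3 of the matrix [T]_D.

<2, -1, 3>

Compute T(g3) = A g3 = <-3, -6, -5> in standard coordinates.
Then write this in D-coordinates: solve for y in y_1 g1 + ... + y_3 g3 = <-3, -6, -5>.
This gives y = <2, -1, 3>, which is column 3 of [T]_D.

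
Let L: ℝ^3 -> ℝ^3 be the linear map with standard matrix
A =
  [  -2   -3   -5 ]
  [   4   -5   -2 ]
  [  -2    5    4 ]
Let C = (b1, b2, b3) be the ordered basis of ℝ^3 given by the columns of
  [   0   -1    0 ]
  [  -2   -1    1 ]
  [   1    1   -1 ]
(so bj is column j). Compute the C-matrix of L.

The j-th column of [L]_C is [L(bj)]_C.
L(b1) = A b1 = [1, 8, -6] = -2b1 - b2 + 3b3, so column 1 is [-2, -1, 3].
Repeating for b2, b3 and assembling the columns gives [[-2, 0, 2], [-1, 0, -2], [3, -1, -1]].

[[-2, 0, 2], [-1, 0, -2], [3, -1, -1]]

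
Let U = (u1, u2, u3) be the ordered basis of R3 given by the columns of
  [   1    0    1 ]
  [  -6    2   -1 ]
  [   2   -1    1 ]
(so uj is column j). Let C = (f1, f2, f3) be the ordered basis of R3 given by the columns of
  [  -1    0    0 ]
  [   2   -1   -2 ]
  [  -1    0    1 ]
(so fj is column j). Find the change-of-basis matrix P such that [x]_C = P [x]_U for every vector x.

[[-1, 0, -1], [2, 0, -1], [1, -1, 0]]

Let M have columns uj and N have columns fj. Then for every x, N [x]_C = x = M [x]_U, so P = N^(-1) M.
Since det N = 1, N^(-1) has integer entries; multiplying gives P = [[-1, 0, -1], [2, 0, -1], [1, -1, 0]].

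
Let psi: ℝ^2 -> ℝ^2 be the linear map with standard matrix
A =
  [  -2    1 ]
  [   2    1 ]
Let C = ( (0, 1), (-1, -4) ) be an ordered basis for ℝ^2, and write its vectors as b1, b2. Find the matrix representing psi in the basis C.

Let P have columns b1, b2. Then [psi]_C = P^(-1) A P.
Here det P = 1, so P^(-1) is integer; computing A P first and then P^(-1)(A P) gives [[-3, 2], [-1, 2]].

[[-3, 2], [-1, 2]]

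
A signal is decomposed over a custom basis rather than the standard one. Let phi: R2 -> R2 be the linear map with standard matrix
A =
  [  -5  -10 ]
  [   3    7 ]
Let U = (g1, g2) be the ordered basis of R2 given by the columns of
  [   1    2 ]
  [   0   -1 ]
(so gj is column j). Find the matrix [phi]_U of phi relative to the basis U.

The j-th column of [phi]_U is [phi(gj)]_U.
phi(g1) = A g1 = (-5, 3) = g1 - 3g2, so column 1 is (1, -3).
Repeating for g2 and assembling the columns gives [[1, -2], [-3, 1]].

[[1, -2], [-3, 1]]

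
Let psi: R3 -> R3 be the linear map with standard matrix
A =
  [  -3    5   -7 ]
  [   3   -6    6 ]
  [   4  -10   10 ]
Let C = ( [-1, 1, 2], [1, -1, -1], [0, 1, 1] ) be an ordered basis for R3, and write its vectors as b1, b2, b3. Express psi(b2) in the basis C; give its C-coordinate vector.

[1, 0, 2]

Compute psi(b2) = A b2 = [-1, 3, 4] in standard coordinates.
Then write this in C-coordinates: solve for y in y_1 b1 + ... + y_3 b3 = [-1, 3, 4].
This gives y = [1, 0, 2], which is column 2 of [psi]_C.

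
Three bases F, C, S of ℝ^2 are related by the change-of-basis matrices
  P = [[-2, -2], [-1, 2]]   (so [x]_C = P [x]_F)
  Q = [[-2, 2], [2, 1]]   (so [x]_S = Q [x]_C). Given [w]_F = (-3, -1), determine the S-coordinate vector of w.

(-14, 17)

Composing the changes, [w]_S = Q P [w]_F.
Q P = [[2, 8], [-5, -2]]; applying this to (-3, -1) gives (-14, 17).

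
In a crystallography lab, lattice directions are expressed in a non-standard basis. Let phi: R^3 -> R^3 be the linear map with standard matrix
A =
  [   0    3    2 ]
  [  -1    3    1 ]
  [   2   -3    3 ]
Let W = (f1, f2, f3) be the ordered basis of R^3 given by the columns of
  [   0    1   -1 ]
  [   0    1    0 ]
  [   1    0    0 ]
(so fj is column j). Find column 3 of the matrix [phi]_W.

Compute phi(f3) = A f3 = [0, 1, -2] in standard coordinates.
Then write this in W-coordinates: solve for y in y_1 f1 + ... + y_3 f3 = [0, 1, -2].
This gives y = [-2, 1, 1], which is column 3 of [phi]_W.

[-2, 1, 1]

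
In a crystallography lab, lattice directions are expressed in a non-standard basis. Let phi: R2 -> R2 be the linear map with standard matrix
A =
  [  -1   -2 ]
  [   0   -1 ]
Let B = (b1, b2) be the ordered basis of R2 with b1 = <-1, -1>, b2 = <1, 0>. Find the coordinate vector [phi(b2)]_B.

Column 2 of [phi]_B is the B-coordinate vector of phi(b2).
In standard coordinates phi(b2) = A b2 = <-1, 0>.
Converting to B: <-1, 0> = 0·b1 - b2, so the coordinate vector is <0, -1>.

<0, -1>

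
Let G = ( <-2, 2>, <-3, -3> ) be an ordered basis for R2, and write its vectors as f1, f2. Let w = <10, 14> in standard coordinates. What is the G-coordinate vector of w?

[w]_G is the unique c with M c = w, where M has columns f1, f2.
System: -2c_1 - 3c_2 = 10, 2c_1 - 3c_2 = 14; solving gives c_1 = 1, c_2 = -4.
Check: f1 - 4f2 = <10, 14>.

<1, -4>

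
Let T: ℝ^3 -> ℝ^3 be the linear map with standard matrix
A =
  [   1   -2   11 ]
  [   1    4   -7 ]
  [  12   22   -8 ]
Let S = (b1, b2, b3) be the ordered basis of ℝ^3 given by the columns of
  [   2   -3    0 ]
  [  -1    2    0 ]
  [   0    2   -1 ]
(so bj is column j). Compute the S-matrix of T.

[[2, 3, -1], [0, -3, 3], [-2, 2, -2]]

The j-th column of [T]_S is [T(bj)]_S.
T(b1) = A b1 = (4, -2, 2) = 2b1 + 0·b2 - 2b3, so column 1 is (2, 0, -2).
Repeating for b2, b3 and assembling the columns gives [[2, 3, -1], [0, -3, 3], [-2, 2, -2]].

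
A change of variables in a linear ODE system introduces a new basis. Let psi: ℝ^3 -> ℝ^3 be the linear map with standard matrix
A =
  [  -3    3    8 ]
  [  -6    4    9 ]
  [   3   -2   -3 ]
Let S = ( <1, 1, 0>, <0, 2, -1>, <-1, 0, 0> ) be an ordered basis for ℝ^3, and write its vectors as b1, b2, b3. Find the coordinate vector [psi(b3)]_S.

<0, 3, -3>

Column 3 of [psi]_S is the S-coordinate vector of psi(b3).
In standard coordinates psi(b3) = A b3 = <3, 6, -3>.
Converting to S: <3, 6, -3> = 0·b1 + 3b2 - 3b3, so the coordinate vector is <0, 3, -3>.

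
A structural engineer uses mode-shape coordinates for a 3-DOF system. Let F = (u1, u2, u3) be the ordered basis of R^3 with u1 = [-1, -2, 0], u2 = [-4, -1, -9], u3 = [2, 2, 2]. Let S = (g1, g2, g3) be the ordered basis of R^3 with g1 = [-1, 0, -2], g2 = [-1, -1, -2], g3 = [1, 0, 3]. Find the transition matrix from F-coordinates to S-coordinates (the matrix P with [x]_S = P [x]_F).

[[1, 2, -2], [2, 1, -2], [2, -1, -2]]

Let M have columns uj and N have columns gj. Then for every x, N [x]_S = x = M [x]_F, so P = N^(-1) M.
Since det N = 1, N^(-1) has integer entries; multiplying gives P = [[1, 2, -2], [2, 1, -2], [2, -1, -2]].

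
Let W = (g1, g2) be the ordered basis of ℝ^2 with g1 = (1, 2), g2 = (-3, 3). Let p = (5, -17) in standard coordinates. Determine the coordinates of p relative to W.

Write p = c_1 g1 + c_2 g2 and solve for the c_i.
System: c_1 - 3c_2 = 5, 2c_1 + 3c_2 = -17; solving gives c_1 = -4, c_2 = -3.
Check: -4g1 - 3g2 = (5, -17).

(-4, -3)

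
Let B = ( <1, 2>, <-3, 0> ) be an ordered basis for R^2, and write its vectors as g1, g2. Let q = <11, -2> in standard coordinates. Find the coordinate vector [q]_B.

<-1, -4>

Write q = c_1 g1 + c_2 g2 and solve for the c_i.
System: c_1 - 3c_2 = 11, 2c_1 + 0c_2 = -2; solving gives c_1 = -1, c_2 = -4.
Check: -g1 - 4g2 = <11, -2>.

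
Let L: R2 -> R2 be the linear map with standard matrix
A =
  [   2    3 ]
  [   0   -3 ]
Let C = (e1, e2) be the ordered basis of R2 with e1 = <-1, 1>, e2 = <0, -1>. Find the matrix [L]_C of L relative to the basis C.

[[-1, 3], [2, 0]]

With P the matrix whose columns are e1, e2, [L]_C = P^(-1) A P.
Column by column: L(e1) = A e1 = <1, -3>; its C-coordinates <-1, 2> give column 1.
Continuing for each basis vector yields [L]_C = [[-1, 3], [2, 0]].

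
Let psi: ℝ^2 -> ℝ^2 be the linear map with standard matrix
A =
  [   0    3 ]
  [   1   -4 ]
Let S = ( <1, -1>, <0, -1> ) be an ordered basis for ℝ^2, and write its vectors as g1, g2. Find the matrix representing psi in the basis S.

With P the matrix whose columns are g1, g2, [psi]_S = P^(-1) A P.
Column by column: psi(g1) = A g1 = <-3, 5>; its S-coordinates <-3, -2> give column 1.
Continuing for each basis vector yields [psi]_S = [[-3, -3], [-2, -1]].

[[-3, -3], [-2, -1]]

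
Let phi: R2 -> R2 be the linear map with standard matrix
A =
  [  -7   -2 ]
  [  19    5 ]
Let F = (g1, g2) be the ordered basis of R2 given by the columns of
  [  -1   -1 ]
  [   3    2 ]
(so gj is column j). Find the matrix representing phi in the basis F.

The j-th column of [phi]_F is [phi(gj)]_F.
phi(g1) = A g1 = <1, -4> = -2g1 + g2, so column 1 is <-2, 1>.
Repeating for g2 and assembling the columns gives [[-2, -3], [1, 0]].

[[-2, -3], [1, 0]]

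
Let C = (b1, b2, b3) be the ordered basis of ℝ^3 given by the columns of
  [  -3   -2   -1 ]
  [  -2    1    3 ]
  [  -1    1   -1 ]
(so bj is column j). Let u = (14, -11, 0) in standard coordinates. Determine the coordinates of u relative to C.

(-1, -4, -3)

We seek scalars with c_1 b1 + ... + c_3 b3 = u; equivalently solve M c = u where the columns of M are b1, ..., b3.
Solving this 3x3 system gives c = (-1, -4, -3).
Check: -b1 - 4b2 - 3b3 = (14, -11, 0).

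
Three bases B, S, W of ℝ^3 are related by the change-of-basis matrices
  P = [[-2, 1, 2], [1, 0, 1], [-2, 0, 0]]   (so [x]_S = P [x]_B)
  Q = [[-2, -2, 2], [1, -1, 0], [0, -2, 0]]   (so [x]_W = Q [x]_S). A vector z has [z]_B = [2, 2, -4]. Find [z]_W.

Apply P to get S-coordinates [-10, -2, -4], then Q to get W-coordinates.
The result is [z]_W = [16, -8, 4].

[16, -8, 4]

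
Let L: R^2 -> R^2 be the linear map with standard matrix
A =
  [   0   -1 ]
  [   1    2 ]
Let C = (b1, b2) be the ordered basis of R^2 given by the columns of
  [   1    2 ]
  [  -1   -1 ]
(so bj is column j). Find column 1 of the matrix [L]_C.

Compute L(b1) = A b1 = [1, -1] in standard coordinates.
Then write this in C-coordinates: solve for y in y_1 b1 + y_2 b2 = [1, -1].
This gives y = [1, 0], which is column 1 of [L]_C.

[1, 0]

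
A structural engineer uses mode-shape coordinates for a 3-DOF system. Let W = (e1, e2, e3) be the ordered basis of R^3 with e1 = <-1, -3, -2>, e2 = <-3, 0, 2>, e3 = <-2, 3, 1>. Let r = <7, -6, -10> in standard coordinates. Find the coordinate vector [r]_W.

Write r = c_1 e1 + ... + c_3 e3 and solve for the c_i.
Solving this 3x3 system gives c = (2, -3, 0).
Check: 2e1 - 3e2 + 0·e3 = <7, -6, -10>.

<2, -3, 0>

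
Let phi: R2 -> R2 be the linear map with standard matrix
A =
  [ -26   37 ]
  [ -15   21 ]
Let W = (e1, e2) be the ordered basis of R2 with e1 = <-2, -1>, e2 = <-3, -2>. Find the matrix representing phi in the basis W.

With P the matrix whose columns are e1, e2, [phi]_W = P^(-1) A P.
Column by column: phi(e1) = A e1 = <15, 9>; its W-coordinates <-3, -3> give column 1.
Continuing for each basis vector yields [phi]_W = [[-3, 1], [-3, -2]].

[[-3, 1], [-3, -2]]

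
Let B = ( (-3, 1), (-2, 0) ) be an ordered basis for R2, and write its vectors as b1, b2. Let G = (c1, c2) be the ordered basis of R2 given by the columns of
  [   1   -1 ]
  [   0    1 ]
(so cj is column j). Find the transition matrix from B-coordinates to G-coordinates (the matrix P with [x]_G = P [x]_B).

[[-2, -2], [1, 0]]

Take x = bj: its B-coordinates are the j-th standard unit vector, so P e_j — column j of P — equals [bj]_G.
b1 = -2c1 + c2, giving column 1 = (-2, 1); repeating for each j gives P = [[-2, -2], [1, 0]].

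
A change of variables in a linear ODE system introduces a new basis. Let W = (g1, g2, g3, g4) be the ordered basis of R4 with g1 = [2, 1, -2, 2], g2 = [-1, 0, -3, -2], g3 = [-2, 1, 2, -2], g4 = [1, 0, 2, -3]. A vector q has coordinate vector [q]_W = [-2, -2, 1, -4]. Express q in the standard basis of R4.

[-8, -1, 4, 10]

The coordinates say q = -2g1 - 2g2 + g3 - 4g4; adding the scaled basis vectors gives [-8, -1, 4, 10].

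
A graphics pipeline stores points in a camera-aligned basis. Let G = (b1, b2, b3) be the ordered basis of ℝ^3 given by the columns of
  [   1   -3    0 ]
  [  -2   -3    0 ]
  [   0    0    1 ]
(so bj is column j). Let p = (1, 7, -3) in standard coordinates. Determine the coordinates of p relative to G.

(-2, -1, -3)

[p]_G is the unique c with M c = p, where M has columns b1, ..., b3.
Row-reducing the augmented matrix [M | p] gives c = (-2, -1, -3).
Check: -2b1 - b2 - 3b3 = (1, 7, -3).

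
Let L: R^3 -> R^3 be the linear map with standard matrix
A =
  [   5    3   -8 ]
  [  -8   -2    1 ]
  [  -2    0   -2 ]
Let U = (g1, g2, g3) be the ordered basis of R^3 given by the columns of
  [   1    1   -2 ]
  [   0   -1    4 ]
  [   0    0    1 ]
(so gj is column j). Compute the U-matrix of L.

[[1, 0, -1], [0, -2, -1], [-2, -2, 2]]

Let P have columns g1, ..., g3. Then [L]_U = P^(-1) A P.
Here det P = -1, so P^(-1) is integer; computing A P first and then P^(-1)(A P) gives [[1, 0, -1], [0, -2, -1], [-2, -2, 2]].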